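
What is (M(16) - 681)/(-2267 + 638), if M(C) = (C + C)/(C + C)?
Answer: 680/1629 ≈ 0.41743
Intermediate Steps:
M(C) = 1 (M(C) = (2*C)/((2*C)) = (2*C)*(1/(2*C)) = 1)
(M(16) - 681)/(-2267 + 638) = (1 - 681)/(-2267 + 638) = -680/(-1629) = -680*(-1/1629) = 680/1629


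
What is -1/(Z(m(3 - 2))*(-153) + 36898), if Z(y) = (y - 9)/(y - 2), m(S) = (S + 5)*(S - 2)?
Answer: -8/292889 ≈ -2.7314e-5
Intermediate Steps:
m(S) = (-2 + S)*(5 + S) (m(S) = (5 + S)*(-2 + S) = (-2 + S)*(5 + S))
Z(y) = (-9 + y)/(-2 + y)
-1/(Z(m(3 - 2))*(-153) + 36898) = -1/(((-9 + (-10 + (3 - 2)² + 3*(3 - 2)))/(-2 + (-10 + (3 - 2)² + 3*(3 - 2))))*(-153) + 36898) = -1/(((-9 + (-10 + 1² + 3*1))/(-2 + (-10 + 1² + 3*1)))*(-153) + 36898) = -1/(((-9 + (-10 + 1 + 3))/(-2 + (-10 + 1 + 3)))*(-153) + 36898) = -1/(((-9 - 6)/(-2 - 6))*(-153) + 36898) = -1/((-15/(-8))*(-153) + 36898) = -1/(-⅛*(-15)*(-153) + 36898) = -1/((15/8)*(-153) + 36898) = -1/(-2295/8 + 36898) = -1/(292889/8) = (8/292889)*(-1) = -8/292889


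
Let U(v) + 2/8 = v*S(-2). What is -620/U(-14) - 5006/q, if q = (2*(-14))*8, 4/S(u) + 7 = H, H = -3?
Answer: -1120979/11984 ≈ -93.540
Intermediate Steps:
S(u) = -⅖ (S(u) = 4/(-7 - 3) = 4/(-10) = 4*(-⅒) = -⅖)
U(v) = -¼ - 2*v/5 (U(v) = -¼ + v*(-⅖) = -¼ - 2*v/5)
q = -224 (q = -28*8 = -224)
-620/U(-14) - 5006/q = -620/(-¼ - ⅖*(-14)) - 5006/(-224) = -620/(-¼ + 28/5) - 5006*(-1/224) = -620/107/20 + 2503/112 = -620*20/107 + 2503/112 = -12400/107 + 2503/112 = -1120979/11984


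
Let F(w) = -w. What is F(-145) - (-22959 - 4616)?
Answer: 27720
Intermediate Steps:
F(-145) - (-22959 - 4616) = -1*(-145) - (-22959 - 4616) = 145 - 1*(-27575) = 145 + 27575 = 27720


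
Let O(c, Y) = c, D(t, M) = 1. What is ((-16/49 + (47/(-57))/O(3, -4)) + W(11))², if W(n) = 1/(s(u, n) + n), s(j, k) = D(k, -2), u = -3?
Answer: 301473769/1123322256 ≈ 0.26838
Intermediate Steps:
s(j, k) = 1
W(n) = 1/(1 + n)
((-16/49 + (47/(-57))/O(3, -4)) + W(11))² = ((-16/49 + (47/(-57))/3) + 1/(1 + 11))² = ((-16*1/49 + (47*(-1/57))*(⅓)) + 1/12)² = ((-16/49 - 47/57*⅓) + 1/12)² = ((-16/49 - 47/171) + 1/12)² = (-5039/8379 + 1/12)² = (-17363/33516)² = 301473769/1123322256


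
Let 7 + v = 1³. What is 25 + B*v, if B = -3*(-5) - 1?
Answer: -59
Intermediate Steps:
v = -6 (v = -7 + 1³ = -7 + 1 = -6)
B = 14 (B = 15 - 1 = 14)
25 + B*v = 25 + 14*(-6) = 25 - 84 = -59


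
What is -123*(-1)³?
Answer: 123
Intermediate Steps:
-123*(-1)³ = -123*(-1) = 123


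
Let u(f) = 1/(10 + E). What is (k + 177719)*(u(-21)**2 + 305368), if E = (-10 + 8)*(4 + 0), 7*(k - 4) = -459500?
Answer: 958320078353/28 ≈ 3.4226e+10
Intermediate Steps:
k = -459472/7 (k = 4 + (1/7)*(-459500) = 4 - 459500/7 = -459472/7 ≈ -65639.)
E = -8 (E = -2*4 = -8)
u(f) = 1/2 (u(f) = 1/(10 - 8) = 1/2)
(k + 177719)*(u(-21)**2 + 305368) = (-459472/7 + 177719)*((1/2)**2 + 305368) = 784561*(1/4 + 305368)/7 = (784561/7)*(1221473/4) = 958320078353/28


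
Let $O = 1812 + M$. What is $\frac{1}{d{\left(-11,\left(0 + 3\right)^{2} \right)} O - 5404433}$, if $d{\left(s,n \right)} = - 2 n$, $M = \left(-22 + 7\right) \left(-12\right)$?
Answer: $- \frac{1}{5440289} \approx -1.8381 \cdot 10^{-7}$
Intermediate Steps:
$M = 180$ ($M = \left(-15\right) \left(-12\right) = 180$)
$O = 1992$ ($O = 1812 + 180 = 1992$)
$\frac{1}{d{\left(-11,\left(0 + 3\right)^{2} \right)} O - 5404433} = \frac{1}{- 2 \left(0 + 3\right)^{2} \cdot 1992 - 5404433} = \frac{1}{- 2 \cdot 3^{2} \cdot 1992 - 5404433} = \frac{1}{\left(-2\right) 9 \cdot 1992 - 5404433} = \frac{1}{\left(-18\right) 1992 - 5404433} = \frac{1}{-35856 - 5404433} = \frac{1}{-5440289} = - \frac{1}{5440289}$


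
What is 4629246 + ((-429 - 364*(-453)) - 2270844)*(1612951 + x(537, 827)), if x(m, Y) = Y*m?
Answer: -4332926406804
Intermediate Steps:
4629246 + ((-429 - 364*(-453)) - 2270844)*(1612951 + x(537, 827)) = 4629246 + ((-429 - 364*(-453)) - 2270844)*(1612951 + 827*537) = 4629246 + ((-429 + 164892) - 2270844)*(1612951 + 444099) = 4629246 + (164463 - 2270844)*2057050 = 4629246 - 2106381*2057050 = 4629246 - 4332931036050 = -4332926406804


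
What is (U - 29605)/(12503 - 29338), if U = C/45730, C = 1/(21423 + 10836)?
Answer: 6239059498907/3547865788350 ≈ 1.7585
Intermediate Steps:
C = 1/32259 ≈ 3.0999e-5
U = 1/1475204070 (U = (1/32259)/45730 = (1/32259)*(1/45730) = 1/1475204070 ≈ 6.7787e-10)
(U - 29605)/(12503 - 29338) = (1/1475204070 - 29605)/(12503 - 29338) = -43673416492349/1475204070/(-16835) = -43673416492349/1475204070*(-1/16835) = 6239059498907/3547865788350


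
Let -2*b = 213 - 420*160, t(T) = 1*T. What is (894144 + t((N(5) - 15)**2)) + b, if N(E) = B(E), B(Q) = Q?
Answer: 1855475/2 ≈ 9.2774e+5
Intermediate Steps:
N(E) = E
t(T) = T
b = 66987/2 (b = -(213 - 420*160)/2 = -(213 - 67200)/2 = -1/2*(-66987) = 66987/2 ≈ 33494.)
(894144 + t((N(5) - 15)**2)) + b = (894144 + (5 - 15)**2) + 66987/2 = (894144 + (-10)**2) + 66987/2 = (894144 + 100) + 66987/2 = 894244 + 66987/2 = 1855475/2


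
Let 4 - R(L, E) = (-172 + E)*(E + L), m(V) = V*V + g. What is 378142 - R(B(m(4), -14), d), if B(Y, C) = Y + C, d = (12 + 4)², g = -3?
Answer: 399558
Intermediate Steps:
d = 256 (d = 16² = 256)
m(V) = -3 + V² (m(V) = V*V - 3 = V² - 3 = -3 + V²)
B(Y, C) = C + Y
R(L, E) = 4 - (-172 + E)*(E + L)
378142 - R(B(m(4), -14), d) = 378142 - (4 - 1*256² + 172*256 + 172*(-14 + (-3 + 4²)) - 1*256*(-14 + (-3 + 4²))) = 378142 - (4 - 1*65536 + 44032 + 172*(-14 + (-3 + 16)) - 1*256*(-14 + (-3 + 16))) = 378142 - (4 - 65536 + 44032 + 172*(-14 + 13) - 1*256*(-14 + 13)) = 378142 - (4 - 65536 + 44032 + 172*(-1) - 1*256*(-1)) = 378142 - (4 - 65536 + 44032 - 172 + 256) = 378142 - 1*(-21416) = 378142 + 21416 = 399558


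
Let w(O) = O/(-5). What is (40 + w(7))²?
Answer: 37249/25 ≈ 1490.0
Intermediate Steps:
w(O) = -O/5 (w(O) = O*(-⅕) = -O/5)
(40 + w(7))² = (40 - ⅕*7)² = (40 - 7/5)² = (193/5)² = 37249/25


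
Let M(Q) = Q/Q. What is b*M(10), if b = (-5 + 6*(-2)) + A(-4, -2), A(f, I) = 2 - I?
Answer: -13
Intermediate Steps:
M(Q) = 1
b = -13 (b = (-5 + 6*(-2)) + (2 - 1*(-2)) = (-5 - 12) + (2 + 2) = -17 + 4 = -13)
b*M(10) = -13*1 = -13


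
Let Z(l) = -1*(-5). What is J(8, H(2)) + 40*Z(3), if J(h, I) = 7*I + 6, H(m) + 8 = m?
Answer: 164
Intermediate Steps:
H(m) = -8 + m
Z(l) = 5
J(h, I) = 6 + 7*I
J(8, H(2)) + 40*Z(3) = (6 + 7*(-8 + 2)) + 40*5 = (6 + 7*(-6)) + 200 = (6 - 42) + 200 = -36 + 200 = 164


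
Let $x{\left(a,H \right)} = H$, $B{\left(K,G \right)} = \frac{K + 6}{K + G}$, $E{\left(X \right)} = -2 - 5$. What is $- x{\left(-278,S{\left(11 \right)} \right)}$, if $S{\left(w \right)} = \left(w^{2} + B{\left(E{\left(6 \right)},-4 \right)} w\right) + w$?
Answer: $-133$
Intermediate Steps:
$E{\left(X \right)} = -7$ ($E{\left(X \right)} = -2 - 5 = -7$)
$B{\left(K,G \right)} = \frac{6 + K}{G + K}$
$S{\left(w \right)} = w^{2} + \frac{12 w}{11}$ ($S{\left(w \right)} = \left(w^{2} + \frac{6 - 7}{-4 - 7} w\right) + w = \left(w^{2} + \frac{1}{-11} \left(-1\right) w\right) + w = \left(w^{2} + \left(- \frac{1}{11}\right) \left(-1\right) w\right) + w = \left(w^{2} + \frac{w}{11}\right) + w = w^{2} + \frac{12 w}{11}$)
$- x{\left(-278,S{\left(11 \right)} \right)} = - \frac{11 \left(12 + 11 \cdot 11\right)}{11} = - \frac{11 \left(12 + 121\right)}{11} = - \frac{11 \cdot 133}{11} = \left(-1\right) 133 = -133$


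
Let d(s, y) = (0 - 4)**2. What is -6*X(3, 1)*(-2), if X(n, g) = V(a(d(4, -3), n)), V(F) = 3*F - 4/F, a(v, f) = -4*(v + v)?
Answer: -36861/8 ≈ -4607.6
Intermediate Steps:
d(s, y) = 16 (d(s, y) = (-4)**2 = 16)
a(v, f) = -8*v
V(F) = -4/F + 3*F
X(n, g) = -12287/32 (X(n, g) = -4/((-8*16)) + 3*(-8*16) = -4/(-128) + 3*(-128) = -4*(-1/128) - 384 = 1/32 - 384 = -12287/32)
-6*X(3, 1)*(-2) = -6*(-12287/32)*(-2) = (36861/16)*(-2) = -36861/8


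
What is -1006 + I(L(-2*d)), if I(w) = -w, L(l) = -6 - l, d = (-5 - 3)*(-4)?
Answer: -1064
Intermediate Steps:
d = 32 (d = -8*(-4) = 32)
-1006 + I(L(-2*d)) = -1006 - (-6 - (-2)*32) = -1006 - (-6 - 1*(-64)) = -1006 - (-6 + 64) = -1006 - 1*58 = -1006 - 58 = -1064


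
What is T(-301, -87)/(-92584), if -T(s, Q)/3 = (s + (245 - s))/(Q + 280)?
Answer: 735/17868712 ≈ 4.1133e-5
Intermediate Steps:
T(s, Q) = -735/(280 + Q) (T(s, Q) = -3*(s + (245 - s))/(Q + 280) = -735/(280 + Q))
T(-301, -87)/(-92584) = -735/(280 - 87)/(-92584) = -735/193*(-1/92584) = 735/17868712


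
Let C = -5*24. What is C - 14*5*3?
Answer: -330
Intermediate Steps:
C = -120
C - 14*5*3 = -120 - 14*5*3 = -120 - 210 = -330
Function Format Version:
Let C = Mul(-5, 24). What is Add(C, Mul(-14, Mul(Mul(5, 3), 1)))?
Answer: -330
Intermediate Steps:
C = -120
Add(C, Mul(-14, Mul(Mul(5, 3), 1))) = Add(-120, Mul(-14, Mul(Mul(5, 3), 1))) = Add(-120, Mul(-14, Mul(15, 1))) = Add(-120, Mul(-14, 15)) = Add(-120, -210) = -330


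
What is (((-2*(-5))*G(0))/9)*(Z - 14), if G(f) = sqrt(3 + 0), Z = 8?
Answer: -20*sqrt(3)/3 ≈ -11.547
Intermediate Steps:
G(f) = sqrt(3)
(((-2*(-5))*G(0))/9)*(Z - 14) = (((-2*(-5))*sqrt(3))/9)*(8 - 14) = ((10*sqrt(3))*(1/9))*(-6) = (10*sqrt(3)/9)*(-6) = -20*sqrt(3)/3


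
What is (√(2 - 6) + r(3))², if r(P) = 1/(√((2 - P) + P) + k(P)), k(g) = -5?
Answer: (1 - 2*I*(5 - √2))²/(5 - √2)² ≈ -3.9222 - 1.1155*I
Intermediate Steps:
r(P) = 1/(-5 + √2) (r(P) = 1/(√((2 - P) + P) - 5) = 1/(√2 - 5) = 1/(-5 + √2))
(√(2 - 6) + r(3))² = (√(2 - 6) + (-5/23 - √2/23))² = (√(-4) + (-5/23 - √2/23))² = (2*I + (-5/23 - √2/23))² = (-5/23 + 2*I - √2/23)²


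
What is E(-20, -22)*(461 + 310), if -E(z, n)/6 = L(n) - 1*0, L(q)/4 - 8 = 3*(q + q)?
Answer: 2294496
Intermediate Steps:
L(q) = 32 + 24*q (L(q) = 32 + 4*(3*(q + q)) = 32 + 4*(3*(2*q)) = 32 + 4*(6*q) = 32 + 24*q)
E(z, n) = -192 - 144*n (E(z, n) = -6*((32 + 24*n) - 1*0) = -6*((32 + 24*n) + 0) = -6*(32 + 24*n) = -192 - 144*n)
E(-20, -22)*(461 + 310) = (-192 - 144*(-22))*(461 + 310) = (-192 + 3168)*771 = 2976*771 = 2294496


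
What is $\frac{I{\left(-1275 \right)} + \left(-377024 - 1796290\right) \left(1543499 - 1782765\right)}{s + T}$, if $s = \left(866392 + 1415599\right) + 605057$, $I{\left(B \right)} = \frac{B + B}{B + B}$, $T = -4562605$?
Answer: $- \frac{520000147525}{1675557} \approx -3.1034 \cdot 10^{5}$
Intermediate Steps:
$I{\left(B \right)} = 1$ ($I{\left(B \right)} = \frac{2 B}{2 B} = 2 B \frac{1}{2 B} = 1$)
$s = 2887048$ ($s = 2281991 + 605057 = 2887048$)
$\frac{I{\left(-1275 \right)} + \left(-377024 - 1796290\right) \left(1543499 - 1782765\right)}{s + T} = \frac{1 + \left(-377024 - 1796290\right) \left(1543499 - 1782765\right)}{2887048 - 4562605} = \frac{1 - -520000147524}{-1675557} = \left(1 + 520000147524\right) \left(- \frac{1}{1675557}\right) = 520000147525 \left(- \frac{1}{1675557}\right) = - \frac{520000147525}{1675557}$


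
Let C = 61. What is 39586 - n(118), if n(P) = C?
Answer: 39525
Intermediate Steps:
n(P) = 61
39586 - n(118) = 39586 - 1*61 = 39586 - 61 = 39525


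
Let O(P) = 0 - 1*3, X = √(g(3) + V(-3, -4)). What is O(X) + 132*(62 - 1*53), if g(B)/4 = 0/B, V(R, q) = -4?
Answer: 1185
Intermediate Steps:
g(B) = 0 (g(B) = 4*(0/B) = 4*0 = 0)
X = 2*I (X = √(0 - 4) = √(-4) = 2*I ≈ 2.0*I)
O(P) = -3 (O(P) = 0 - 3 = -3)
O(X) + 132*(62 - 1*53) = -3 + 132*(62 - 1*53) = -3 + 132*(62 - 53) = -3 + 132*9 = -3 + 1188 = 1185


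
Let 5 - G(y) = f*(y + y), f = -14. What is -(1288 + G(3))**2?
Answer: -1896129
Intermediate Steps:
G(y) = 5 + 28*y (G(y) = 5 - (-14)*(y + y) = 5 - (-14)*2*y = 5 - (-28)*y = 5 + 28*y)
-(1288 + G(3))**2 = -(1288 + (5 + 28*3))**2 = -(1288 + (5 + 84))**2 = -(1288 + 89)**2 = -1*1377**2 = -1*1896129 = -1896129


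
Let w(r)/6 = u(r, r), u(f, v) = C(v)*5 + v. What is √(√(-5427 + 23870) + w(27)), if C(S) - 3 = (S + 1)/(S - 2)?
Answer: √(7140 + 25*√18443)/5 ≈ 20.528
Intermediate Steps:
C(S) = 3 + (1 + S)/(-2 + S) (C(S) = 3 + (S + 1)/(S - 2) = 3 + (1 + S)/(-2 + S))
u(f, v) = v + 5*(-5 + 4*v)/(-2 + v) (u(f, v) = ((-5 + 4*v)/(-2 + v))*5 + v = 5*(-5 + 4*v)/(-2 + v) + v = v + 5*(-5 + 4*v)/(-2 + v))
w(r) = 6*(-25 + r² + 18*r)/(-2 + r) (w(r) = 6*((-25 + r² + 18*r)/(-2 + r)) = 6*(-25 + r² + 18*r)/(-2 + r))
√(√(-5427 + 23870) + w(27)) = √(√(-5427 + 23870) + 6*(-25 + 27² + 18*27)/(-2 + 27)) = √(√18443 + 6*(-25 + 729 + 486)/25) = √(√18443 + 6*(1/25)*1190) = √(√18443 + 1428/5) = √(1428/5 + √18443)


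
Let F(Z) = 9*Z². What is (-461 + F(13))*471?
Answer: 499260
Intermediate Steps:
(-461 + F(13))*471 = (-461 + 9*13²)*471 = (-461 + 9*169)*471 = (-461 + 1521)*471 = 1060*471 = 499260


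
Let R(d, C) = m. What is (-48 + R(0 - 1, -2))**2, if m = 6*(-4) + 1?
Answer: 5041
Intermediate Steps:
m = -23 (m = -24 + 1 = -23)
R(d, C) = -23
(-48 + R(0 - 1, -2))**2 = (-48 - 23)**2 = (-71)**2 = 5041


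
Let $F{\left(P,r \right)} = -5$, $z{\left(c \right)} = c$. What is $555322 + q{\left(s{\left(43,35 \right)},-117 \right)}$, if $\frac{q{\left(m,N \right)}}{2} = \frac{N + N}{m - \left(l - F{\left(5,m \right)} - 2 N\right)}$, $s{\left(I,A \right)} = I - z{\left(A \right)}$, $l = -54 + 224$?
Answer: $\frac{222684590}{401} \approx 5.5532 \cdot 10^{5}$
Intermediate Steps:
$l = 170$
$s{\left(I,A \right)} = I - A$
$q{\left(m,N \right)} = \frac{4 N}{-175 + m + 2 N}$ ($q{\left(m,N \right)} = 2 \frac{N + N}{m + \left(\left(2 N - 5\right) - 170\right)} = 2 \frac{2 N}{m + \left(\left(-5 + 2 N\right) - 170\right)} = 2 \frac{2 N}{m + \left(-175 + 2 N\right)} = 2 \frac{2 N}{-175 + m + 2 N} = \frac{4 N}{-175 + m + 2 N}$)
$555322 + q{\left(s{\left(43,35 \right)},-117 \right)} = 555322 + 4 \left(-117\right) \frac{1}{-175 + \left(43 - 35\right) + 2 \left(-117\right)} = 555322 + 4 \left(-117\right) \frac{1}{-175 + \left(43 - 35\right) - 234} = 555322 + 4 \left(-117\right) \frac{1}{-175 + 8 - 234} = 555322 + 4 \left(-117\right) \frac{1}{-401} = 555322 + 4 \left(-117\right) \left(- \frac{1}{401}\right) = 555322 + \frac{468}{401} = \frac{222684590}{401}$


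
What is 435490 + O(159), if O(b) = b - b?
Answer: 435490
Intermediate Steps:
O(b) = 0
435490 + O(159) = 435490 + 0 = 435490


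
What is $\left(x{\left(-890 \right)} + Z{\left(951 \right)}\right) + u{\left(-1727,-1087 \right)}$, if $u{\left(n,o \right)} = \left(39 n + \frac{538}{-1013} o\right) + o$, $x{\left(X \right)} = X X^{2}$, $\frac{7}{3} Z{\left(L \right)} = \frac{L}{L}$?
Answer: $- \frac{4999416390359}{7091} \approx -7.0504 \cdot 10^{8}$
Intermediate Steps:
$Z{\left(L \right)} = \frac{3}{7}$ ($Z{\left(L \right)} = \frac{3 \frac{L}{L}}{7} = \frac{3}{7} \cdot 1 = \frac{3}{7}$)
$x{\left(X \right)} = X^{3}$
$u{\left(n,o \right)} = 39 n + \frac{475 o}{1013}$ ($u{\left(n,o \right)} = \left(39 n + 538 \left(- \frac{1}{1013}\right) o\right) + o = \left(39 n - \frac{538 o}{1013}\right) + o = 39 n + \frac{475 o}{1013}$)
$\left(x{\left(-890 \right)} + Z{\left(951 \right)}\right) + u{\left(-1727,-1087 \right)} = \left(\left(-890\right)^{3} + \frac{3}{7}\right) + \left(39 \left(-1727\right) + \frac{475}{1013} \left(-1087\right)\right) = \left(-704969000 + \frac{3}{7}\right) - \frac{68744914}{1013} = - \frac{4934782997}{7} - \frac{68744914}{1013} = - \frac{4999416390359}{7091}$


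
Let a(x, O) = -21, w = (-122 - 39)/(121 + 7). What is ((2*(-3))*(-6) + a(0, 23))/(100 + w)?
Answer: 640/4213 ≈ 0.15191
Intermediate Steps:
w = -161/128 ≈ -1.2578
((2*(-3))*(-6) + a(0, 23))/(100 + w) = ((2*(-3))*(-6) - 21)/(100 - 161/128) = (-6*(-6) - 21)/(12639/128) = (36 - 21)*(128/12639) = 15*(128/12639) = 640/4213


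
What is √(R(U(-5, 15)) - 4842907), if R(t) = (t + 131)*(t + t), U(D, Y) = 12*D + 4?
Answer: I*√4851307 ≈ 2202.6*I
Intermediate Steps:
U(D, Y) = 4 + 12*D
R(t) = 2*t*(131 + t) (R(t) = (131 + t)*(2*t) = 2*t*(131 + t))
√(R(U(-5, 15)) - 4842907) = √(2*(4 + 12*(-5))*(131 + (4 + 12*(-5))) - 4842907) = √(2*(4 - 60)*(131 + (4 - 60)) - 4842907) = √(2*(-56)*(131 - 56) - 4842907) = √(2*(-56)*75 - 4842907) = √(-8400 - 4842907) = √(-4851307) = I*√4851307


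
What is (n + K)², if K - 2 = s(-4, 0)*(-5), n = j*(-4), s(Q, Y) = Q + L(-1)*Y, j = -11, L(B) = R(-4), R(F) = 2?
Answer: 4356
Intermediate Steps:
L(B) = 2
s(Q, Y) = Q + 2*Y
n = 44 (n = -11*(-4) = 44)
K = 22 (K = 2 + (-4 + 2*0)*(-5) = 2 + (-4 + 0)*(-5) = 2 - 4*(-5) = 2 + 20 = 22)
(n + K)² = (44 + 22)² = 66² = 4356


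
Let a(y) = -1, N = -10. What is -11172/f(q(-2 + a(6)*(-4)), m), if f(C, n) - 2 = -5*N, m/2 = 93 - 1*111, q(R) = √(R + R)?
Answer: -2793/13 ≈ -214.85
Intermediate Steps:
q(R) = √2*√R (q(R) = √(2*R) = √2*√R)
m = -36 (m = 2*(93 - 1*111) = 2*(93 - 111) = 2*(-18) = -36)
f(C, n) = 52 (f(C, n) = 2 - 5*(-10) = 2 + 50 = 52)
-11172/f(q(-2 + a(6)*(-4)), m) = -11172/52 = -11172*1/52 = -2793/13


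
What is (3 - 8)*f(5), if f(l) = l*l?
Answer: -125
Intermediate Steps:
f(l) = l²
(3 - 8)*f(5) = (3 - 8)*5² = -5*25 = -125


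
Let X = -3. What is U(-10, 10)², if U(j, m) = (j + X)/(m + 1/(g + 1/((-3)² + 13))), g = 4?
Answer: 1338649/831744 ≈ 1.6094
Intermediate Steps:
U(j, m) = (-3 + j)/(22/89 + m) (U(j, m) = (j - 3)/(m + 1/(4 + 1/((-3)² + 13))) = (-3 + j)/(m + 1/(4 + 1/(9 + 13))) = (-3 + j)/(m + 1/(4 + 1/22)) = (-3 + j)/(m + 1/(89/22)) = (-3 + j)/(m + 22/89) = (-3 + j)/(22/89 + m))
U(-10, 10)² = (89*(-3 - 10)/(22 + 89*10))² = (89*(-13)/(22 + 890))² = (89*(-13)/912)² = (89*(1/912)*(-13))² = (-1157/912)² = 1338649/831744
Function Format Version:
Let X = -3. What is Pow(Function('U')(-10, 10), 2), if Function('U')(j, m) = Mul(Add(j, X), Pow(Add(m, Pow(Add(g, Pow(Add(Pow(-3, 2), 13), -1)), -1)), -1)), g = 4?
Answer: Rational(1338649, 831744) ≈ 1.6094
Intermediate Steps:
Function('U')(j, m) = Mul(Pow(Add(Rational(22, 89), m), -1), Add(-3, j)) (Function('U')(j, m) = Mul(Add(j, -3), Pow(Add(m, Pow(Add(4, Pow(Add(Pow(-3, 2), 13), -1)), -1)), -1)) = Mul(Add(-3, j), Pow(Add(m, Pow(Add(4, Pow(Add(9, 13), -1)), -1)), -1)) = Mul(Add(-3, j), Pow(Add(m, Pow(Add(4, Pow(22, -1)), -1)), -1)) = Mul(Add(-3, j), Pow(Add(m, Pow(Add(4, Rational(1, 22)), -1)), -1)) = Mul(Add(-3, j), Pow(Add(m, Pow(Rational(89, 22), -1)), -1)) = Mul(Add(-3, j), Pow(Add(m, Rational(22, 89)), -1)) = Mul(Add(-3, j), Pow(Add(Rational(22, 89), m), -1)) = Mul(Pow(Add(Rational(22, 89), m), -1), Add(-3, j)))
Pow(Function('U')(-10, 10), 2) = Pow(Mul(89, Pow(Add(22, Mul(89, 10)), -1), Add(-3, -10)), 2) = Pow(Mul(89, Pow(Add(22, 890), -1), -13), 2) = Pow(Mul(89, Pow(912, -1), -13), 2) = Pow(Mul(89, Rational(1, 912), -13), 2) = Pow(Rational(-1157, 912), 2) = Rational(1338649, 831744)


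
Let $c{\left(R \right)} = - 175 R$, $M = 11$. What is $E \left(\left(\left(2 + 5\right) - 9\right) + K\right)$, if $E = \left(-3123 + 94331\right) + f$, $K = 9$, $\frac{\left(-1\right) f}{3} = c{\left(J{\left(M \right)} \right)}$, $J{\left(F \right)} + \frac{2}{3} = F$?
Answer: $676431$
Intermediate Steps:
$J{\left(F \right)} = - \frac{2}{3} + F$
$f = 5425$ ($f = - 3 \left(- 175 \left(- \frac{2}{3} + 11\right)\right) = - 3 \left(\left(-175\right) \frac{31}{3}\right) = \left(-3\right) \left(- \frac{5425}{3}\right) = 5425$)
$E = 96633$ ($E = \left(-3123 + 94331\right) + 5425 = 91208 + 5425 = 96633$)
$E \left(\left(\left(2 + 5\right) - 9\right) + K\right) = 96633 \left(\left(\left(2 + 5\right) - 9\right) + 9\right) = 96633 \left(\left(7 - 9\right) + 9\right) = 96633 \left(-2 + 9\right) = 96633 \cdot 7 = 676431$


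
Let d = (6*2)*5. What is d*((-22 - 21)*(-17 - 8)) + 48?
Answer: 64548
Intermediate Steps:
d = 60 (d = 12*5 = 60)
d*((-22 - 21)*(-17 - 8)) + 48 = 60*((-22 - 21)*(-17 - 8)) + 48 = 60*(-43*(-25)) + 48 = 60*1075 + 48 = 64500 + 48 = 64548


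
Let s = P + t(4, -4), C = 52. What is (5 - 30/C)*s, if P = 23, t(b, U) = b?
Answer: 3105/26 ≈ 119.42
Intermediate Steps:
s = 27 (s = 23 + 4 = 27)
(5 - 30/C)*s = (5 - 30/52)*27 = (5 - 30*1/52)*27 = (5 - 15/26)*27 = (115/26)*27 = 3105/26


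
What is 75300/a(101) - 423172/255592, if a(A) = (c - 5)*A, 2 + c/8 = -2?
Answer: -5206867841/238786826 ≈ -21.806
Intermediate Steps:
c = -32 (c = -16 + 8*(-2) = -16 - 16 = -32)
a(A) = -37*A (a(A) = (-32 - 5)*A = -37*A)
75300/a(101) - 423172/255592 = 75300/((-37*101)) - 423172/255592 = 75300/(-3737) - 423172*1/255592 = 75300*(-1/3737) - 105793/63898 = -75300/3737 - 105793/63898 = -5206867841/238786826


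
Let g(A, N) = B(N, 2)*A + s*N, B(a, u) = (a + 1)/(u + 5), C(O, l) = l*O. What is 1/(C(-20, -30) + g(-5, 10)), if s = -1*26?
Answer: 7/2325 ≈ 0.0030108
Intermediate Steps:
C(O, l) = O*l
B(a, u) = (1 + a)/(5 + u)
s = -26
g(A, N) = -26*N + A*(1/7 + N/7) (g(A, N) = ((1 + N)/(5 + 2))*A - 26*N = ((1 + N)/7)*A - 26*N = (1/7 + N/7)*A - 26*N = A*(1/7 + N/7) - 26*N = -26*N + A*(1/7 + N/7))
1/(C(-20, -30) + g(-5, 10)) = 1/(-20*(-30) + (-26*10 + (1/7)*(-5)*(1 + 10))) = 1/(600 + (-260 + (1/7)*(-5)*11)) = 1/(600 + (-260 - 55/7)) = 1/(600 - 1875/7) = 1/(2325/7) = 7/2325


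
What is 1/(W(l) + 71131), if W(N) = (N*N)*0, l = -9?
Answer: 1/71131 ≈ 1.4059e-5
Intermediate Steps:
W(N) = 0 (W(N) = N²*0 = 0)
1/(W(l) + 71131) = 1/(0 + 71131) = 1/71131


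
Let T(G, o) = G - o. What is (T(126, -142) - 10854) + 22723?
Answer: 12137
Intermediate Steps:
(T(126, -142) - 10854) + 22723 = ((126 - 1*(-142)) - 10854) + 22723 = ((126 + 142) - 10854) + 22723 = (268 - 10854) + 22723 = -10586 + 22723 = 12137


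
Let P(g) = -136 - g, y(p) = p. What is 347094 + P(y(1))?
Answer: 346957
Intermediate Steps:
347094 + P(y(1)) = 347094 + (-136 - 1*1) = 347094 + (-136 - 1) = 347094 - 137 = 346957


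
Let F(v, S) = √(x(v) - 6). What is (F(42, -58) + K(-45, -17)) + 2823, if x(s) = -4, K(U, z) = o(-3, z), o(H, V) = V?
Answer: 2806 + I*√10 ≈ 2806.0 + 3.1623*I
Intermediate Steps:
K(U, z) = z
F(v, S) = I*√10 (F(v, S) = √(-4 - 6) = √(-10) = I*√10)
(F(42, -58) + K(-45, -17)) + 2823 = (I*√10 - 17) + 2823 = (-17 + I*√10) + 2823 = 2806 + I*√10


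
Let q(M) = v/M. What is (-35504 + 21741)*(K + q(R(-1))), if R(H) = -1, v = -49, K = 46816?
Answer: -645002995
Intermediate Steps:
q(M) = -49/M
(-35504 + 21741)*(K + q(R(-1))) = (-35504 + 21741)*(46816 - 49/(-1)) = -13763*(46816 - 49*(-1)) = -13763*(46816 + 49) = -13763*46865 = -645002995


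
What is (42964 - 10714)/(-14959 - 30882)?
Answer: -32250/45841 ≈ -0.70352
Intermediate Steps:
(42964 - 10714)/(-14959 - 30882) = 32250/(-45841) = 32250*(-1/45841) = -32250/45841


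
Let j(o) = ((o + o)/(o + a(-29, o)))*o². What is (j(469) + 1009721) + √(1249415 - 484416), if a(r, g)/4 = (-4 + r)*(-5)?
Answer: 1346298427/1129 + √764999 ≈ 1.1933e+6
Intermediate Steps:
a(r, g) = 80 - 20*r (a(r, g) = 4*((-4 + r)*(-5)) = 4*(20 - 5*r) = 80 - 20*r)
j(o) = 2*o³/(660 + o) (j(o) = ((o + o)/(o + (80 - 20*(-29))))*o² = ((2*o)/(o + (80 + 580)))*o² = ((2*o)/(o + 660))*o² = ((2*o)/(660 + o))*o² = (2*o/(660 + o))*o² = 2*o³/(660 + o))
(j(469) + 1009721) + √(1249415 - 484416) = (2*469³/(660 + 469) + 1009721) + √(1249415 - 484416) = (2*103161709/1129 + 1009721) + √764999 = (2*103161709*(1/1129) + 1009721) + √764999 = (206323418/1129 + 1009721) + √764999 = 1346298427/1129 + √764999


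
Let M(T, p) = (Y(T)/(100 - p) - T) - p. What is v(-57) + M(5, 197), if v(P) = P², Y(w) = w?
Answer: 295554/97 ≈ 3046.9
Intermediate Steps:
M(T, p) = -T - p + T/(100 - p) (M(T, p) = (T/(100 - p) - T) - p = (-T + T/(100 - p)) - p = -T - p + T/(100 - p))
v(-57) + M(5, 197) = (-57)² + (-1*197² + 99*5 + 100*197 - 1*5*197)/(-100 + 197) = 3249 + (-1*38809 + 495 + 19700 - 985)/97 = 3249 + (-38809 + 495 + 19700 - 985)/97 = 3249 + (1/97)*(-19599) = 3249 - 19599/97 = 295554/97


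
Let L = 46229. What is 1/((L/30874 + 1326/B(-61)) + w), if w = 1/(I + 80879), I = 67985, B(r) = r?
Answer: -140178827648/2837269116903 ≈ -0.049406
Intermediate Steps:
w = 1/148864 (w = 1/(67985 + 80879) = 1/148864 ≈ 6.7175e-6)
1/((L/30874 + 1326/B(-61)) + w) = 1/((46229/30874 + 1326/(-61)) + 1/148864) = 1/((46229*(1/30874) + 1326*(-1/61)) + 1/148864) = 1/((46229/30874 - 1326/61) + 1/148864) = 1/(-38118955/1883314 + 1/148864) = 1/(-2837269116903/140178827648) = -140178827648/2837269116903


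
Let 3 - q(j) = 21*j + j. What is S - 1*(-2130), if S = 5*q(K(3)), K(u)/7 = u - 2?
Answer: 1375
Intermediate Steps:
K(u) = -14 + 7*u (K(u) = 7*(u - 2) = 7*(-2 + u) = -14 + 7*u)
q(j) = 3 - 22*j (q(j) = 3 - (21*j + j) = 3 - 22*j)
S = -755 (S = 5*(3 - 22*(-14 + 7*3)) = 5*(3 - 22*(-14 + 21)) = 5*(3 - 22*7) = 5*(3 - 154) = 5*(-151) = -755)
S - 1*(-2130) = -755 - 1*(-2130) = -755 + 2130 = 1375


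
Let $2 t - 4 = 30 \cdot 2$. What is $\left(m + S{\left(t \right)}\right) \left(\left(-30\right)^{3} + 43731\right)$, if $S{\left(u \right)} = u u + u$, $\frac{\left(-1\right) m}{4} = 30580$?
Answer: $-2028867984$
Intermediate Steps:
$m = -122320$ ($m = \left(-4\right) 30580 = -122320$)
$t = 32$ ($t = 2 + \frac{30 \cdot 2}{2} = 2 + \frac{1}{2} \cdot 60 = 2 + 30 = 32$)
$S{\left(u \right)} = u + u^{2}$ ($S{\left(u \right)} = u^{2} + u = u + u^{2}$)
$\left(m + S{\left(t \right)}\right) \left(\left(-30\right)^{3} + 43731\right) = \left(-122320 + 32 \left(1 + 32\right)\right) \left(\left(-30\right)^{3} + 43731\right) = \left(-122320 + 32 \cdot 33\right) \left(-27000 + 43731\right) = \left(-122320 + 1056\right) 16731 = \left(-121264\right) 16731 = -2028867984$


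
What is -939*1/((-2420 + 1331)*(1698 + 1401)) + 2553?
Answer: 2871964474/1124937 ≈ 2553.0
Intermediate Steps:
-939*1/((-2420 + 1331)*(1698 + 1401)) + 2553 = -939/((-1089*3099)) + 2553 = -939/(-3374811) + 2553 = -939*(-1/3374811) + 2553 = 313/1124937 + 2553 = 2871964474/1124937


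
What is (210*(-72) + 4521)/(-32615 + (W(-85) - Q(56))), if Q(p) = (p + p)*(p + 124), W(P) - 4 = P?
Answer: 10599/52856 ≈ 0.20053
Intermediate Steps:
W(P) = 4 + P
Q(p) = 2*p*(124 + p) (Q(p) = (2*p)*(124 + p) = 2*p*(124 + p))
(210*(-72) + 4521)/(-32615 + (W(-85) - Q(56))) = (210*(-72) + 4521)/(-32615 + ((4 - 85) - 2*56*(124 + 56))) = (-15120 + 4521)/(-32615 + (-81 - 2*56*180)) = -10599/(-32615 + (-81 - 1*20160)) = -10599/(-32615 + (-81 - 20160)) = -10599/(-32615 - 20241) = -10599/(-52856) = -10599*(-1/52856) = 10599/52856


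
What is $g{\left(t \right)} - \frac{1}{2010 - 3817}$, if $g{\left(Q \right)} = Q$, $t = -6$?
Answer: $- \frac{10841}{1807} \approx -5.9994$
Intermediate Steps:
$g{\left(t \right)} - \frac{1}{2010 - 3817} = -6 - \frac{1}{2010 - 3817} = -6 - \frac{1}{-1807} = -6 - - \frac{1}{1807} = -6 + \frac{1}{1807} = - \frac{10841}{1807}$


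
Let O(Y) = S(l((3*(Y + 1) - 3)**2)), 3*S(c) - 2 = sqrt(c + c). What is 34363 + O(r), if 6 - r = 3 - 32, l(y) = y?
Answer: 103091/3 + 35*sqrt(2) ≈ 34413.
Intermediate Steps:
r = 35 (r = 6 - (3 - 32) = 6 - 1*(-29) = 6 + 29 = 35)
S(c) = 2/3 + sqrt(2)*sqrt(c)/3 (S(c) = 2/3 + sqrt(c + c)/3 = 2/3 + sqrt(2*c)/3 = 2/3 + (sqrt(2)*sqrt(c))/3 = 2/3 + sqrt(2)*sqrt(c)/3)
O(Y) = 2/3 + sqrt(2)*sqrt(Y**2) (O(Y) = 2/3 + sqrt(2)*sqrt((3*(Y + 1) - 3)**2)/3 = 2/3 + sqrt(2)*sqrt((3*(1 + Y) - 3)**2)/3 = 2/3 + sqrt(2)*sqrt(((3 + 3*Y) - 3)**2)/3 = 2/3 + sqrt(2)*sqrt((3*Y)**2)/3 = 2/3 + sqrt(2)*sqrt(9*Y**2)/3 = 2/3 + sqrt(2)*(3*sqrt(Y**2))/3 = 2/3 + sqrt(2)*sqrt(Y**2))
34363 + O(r) = 34363 + (2/3 + sqrt(2)*sqrt(35**2)) = 34363 + (2/3 + sqrt(2)*sqrt(1225)) = 34363 + (2/3 + sqrt(2)*35) = 34363 + (2/3 + 35*sqrt(2)) = 103091/3 + 35*sqrt(2)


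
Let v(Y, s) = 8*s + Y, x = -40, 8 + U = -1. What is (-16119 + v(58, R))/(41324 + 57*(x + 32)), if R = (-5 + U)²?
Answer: -14493/40868 ≈ -0.35463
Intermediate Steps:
U = -9 (U = -8 - 1 = -9)
R = 196 (R = (-5 - 9)² = (-14)² = 196)
v(Y, s) = Y + 8*s
(-16119 + v(58, R))/(41324 + 57*(x + 32)) = (-16119 + (58 + 8*196))/(41324 + 57*(-40 + 32)) = (-16119 + (58 + 1568))/(41324 + 57*(-8)) = (-16119 + 1626)/(41324 - 456) = -14493/40868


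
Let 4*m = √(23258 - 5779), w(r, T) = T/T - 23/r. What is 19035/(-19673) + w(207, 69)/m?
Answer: -19035/19673 + 32*√17479/157311 ≈ -0.94068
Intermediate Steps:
w(r, T) = 1 - 23/r
m = √17479/4 (m = √(23258 - 5779)/4 = √17479/4 ≈ 33.052)
19035/(-19673) + w(207, 69)/m = 19035/(-19673) + ((-23 + 207)/207)/((√17479/4)) = 19035*(-1/19673) + ((1/207)*184)*(4*√17479/17479) = -19035/19673 + 8*(4*√17479/17479)/9 = -19035/19673 + 32*√17479/157311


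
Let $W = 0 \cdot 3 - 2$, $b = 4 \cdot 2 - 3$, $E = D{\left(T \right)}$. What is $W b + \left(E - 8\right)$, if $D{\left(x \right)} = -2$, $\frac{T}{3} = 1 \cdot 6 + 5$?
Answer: $-20$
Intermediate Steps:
$T = 33$ ($T = 3 \left(1 \cdot 6 + 5\right) = 3 \left(6 + 5\right) = 3 \cdot 11 = 33$)
$E = -2$
$b = 5$ ($b = 8 - 3 = 5$)
$W = -2$ ($W = 0 - 2 = -2$)
$W b + \left(E - 8\right) = \left(-2\right) 5 - 10 = -10 - 10 = -20$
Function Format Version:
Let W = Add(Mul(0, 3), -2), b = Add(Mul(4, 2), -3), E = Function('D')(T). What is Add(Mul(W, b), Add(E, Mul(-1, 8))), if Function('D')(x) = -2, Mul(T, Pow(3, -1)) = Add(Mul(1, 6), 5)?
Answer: -20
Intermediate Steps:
T = 33 (T = Mul(3, Add(Mul(1, 6), 5)) = Mul(3, Add(6, 5)) = Mul(3, 11) = 33)
E = -2
b = 5 (b = Add(8, -3) = 5)
W = -2 (W = Add(0, -2) = -2)
Add(Mul(W, b), Add(E, Mul(-1, 8))) = Add(Mul(-2, 5), Add(-2, Mul(-1, 8))) = Add(-10, Add(-2, -8)) = Add(-10, -10) = -20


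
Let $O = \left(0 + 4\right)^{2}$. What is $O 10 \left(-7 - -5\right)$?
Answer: $-320$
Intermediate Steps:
$O = 16$ ($O = 4^{2} = 16$)
$O 10 \left(-7 - -5\right) = 16 \cdot 10 \left(-7 - -5\right) = 160 \left(-7 + 5\right) = 160 \left(-2\right) = -320$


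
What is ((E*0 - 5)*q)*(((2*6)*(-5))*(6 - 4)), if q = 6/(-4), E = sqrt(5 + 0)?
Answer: -900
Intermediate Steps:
E = sqrt(5) ≈ 2.2361
q = -3/2 (q = 6*(-1/4) = -3/2 ≈ -1.5000)
((E*0 - 5)*q)*(((2*6)*(-5))*(6 - 4)) = ((sqrt(5)*0 - 5)*(-3/2))*(((2*6)*(-5))*(6 - 4)) = ((0 - 5)*(-3/2))*((12*(-5))*2) = (-5*(-3/2))*(-60*2) = (15/2)*(-120) = -900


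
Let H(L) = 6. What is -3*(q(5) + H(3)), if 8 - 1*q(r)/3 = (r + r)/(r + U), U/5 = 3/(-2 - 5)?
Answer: -117/2 ≈ -58.500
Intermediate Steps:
U = -15/7 (U = 5*(3/(-2 - 5)) = 5*(3/(-7)) = 5*(3*(-1/7)) = 5*(-3/7) = -15/7 ≈ -2.1429)
q(r) = 24 - 6*r/(-15/7 + r) (q(r) = 24 - 3*(r + r)/(r - 15/7) = 24 - 3*2*r/(-15/7 + r) = 24 - 6*r/(-15/7 + r))
-3*(q(5) + H(3)) = -3*(18*(-20 + 7*5)/(-15 + 7*5) + 6) = -3*(18*(-20 + 35)/(-15 + 35) + 6) = -3*(18*15/20 + 6) = -3*(18*(1/20)*15 + 6) = -3*(27/2 + 6) = -3*39/2 = -117/2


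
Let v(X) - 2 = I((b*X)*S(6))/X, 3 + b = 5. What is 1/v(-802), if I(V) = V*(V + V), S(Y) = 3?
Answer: -1/57742 ≈ -1.7318e-5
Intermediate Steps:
b = 2 (b = -3 + 5 = 2)
I(V) = 2*V² (I(V) = V*(2*V) = 2*V²)
v(X) = 2 + 72*X (v(X) = 2 + (2*((2*X)*3)²)/X = 2 + (2*(6*X)²)/X = 2 + (2*(36*X²))/X = 2 + (72*X²)/X = 2 + 72*X)
1/v(-802) = 1/(2 + 72*(-802)) = 1/(2 - 57744) = 1/(-57742) = -1/57742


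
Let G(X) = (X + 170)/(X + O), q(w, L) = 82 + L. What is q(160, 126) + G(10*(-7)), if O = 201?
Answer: 27348/131 ≈ 208.76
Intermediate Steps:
G(X) = (170 + X)/(201 + X) (G(X) = (X + 170)/(X + 201) = (170 + X)/(201 + X))
q(160, 126) + G(10*(-7)) = (82 + 126) + (170 + 10*(-7))/(201 + 10*(-7)) = 208 + (170 - 70)/(201 - 70) = 208 + 100/131 = 27348/131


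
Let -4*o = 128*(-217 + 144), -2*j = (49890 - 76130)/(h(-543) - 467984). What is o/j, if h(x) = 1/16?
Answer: -546605239/6560 ≈ -83324.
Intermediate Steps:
h(x) = 1/16
j = -209920/7487743 (j = -(49890 - 76130)/(2*(1/16 - 467984)) = -(-13120)/(-7487743/16) = -(-13120)*(-16)/7487743 = -1/2*419840/7487743 = -209920/7487743 ≈ -0.028035)
o = 2336 (o = -32*(-217 + 144) = -32*(-73) = -1/4*(-9344) = 2336)
o/j = 2336/(-209920/7487743) = 2336*(-7487743/209920) = -546605239/6560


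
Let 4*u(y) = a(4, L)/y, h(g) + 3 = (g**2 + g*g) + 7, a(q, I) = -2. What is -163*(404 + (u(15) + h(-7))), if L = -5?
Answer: -2474177/30 ≈ -82473.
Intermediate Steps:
h(g) = 4 + 2*g**2 (h(g) = -3 + ((g**2 + g*g) + 7) = -3 + ((g**2 + g**2) + 7) = -3 + (2*g**2 + 7) = -3 + (7 + 2*g**2) = 4 + 2*g**2)
u(y) = -1/(2*y) (u(y) = (-2/y)/4 = -1/(2*y))
-163*(404 + (u(15) + h(-7))) = -163*(404 + (-1/2/15 + (4 + 2*(-7)**2))) = -163*(404 + (-1/2*1/15 + (4 + 2*49))) = -163*(404 + (-1/30 + (4 + 98))) = -163*(404 + (-1/30 + 102)) = -163*(404 + 3059/30) = -163*15179/30 = -2474177/30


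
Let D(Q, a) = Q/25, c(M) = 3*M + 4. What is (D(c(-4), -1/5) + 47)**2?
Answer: 1361889/625 ≈ 2179.0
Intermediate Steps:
c(M) = 4 + 3*M
D(Q, a) = Q/25 (D(Q, a) = Q*(1/25) = Q/25)
(D(c(-4), -1/5) + 47)**2 = ((4 + 3*(-4))/25 + 47)**2 = ((4 - 12)/25 + 47)**2 = ((1/25)*(-8) + 47)**2 = (-8/25 + 47)**2 = (1167/25)**2 = 1361889/625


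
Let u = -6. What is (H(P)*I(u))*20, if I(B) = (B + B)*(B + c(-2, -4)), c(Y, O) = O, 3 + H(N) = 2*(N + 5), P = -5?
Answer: -7200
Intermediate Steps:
H(N) = 7 + 2*N (H(N) = -3 + 2*(N + 5) = -3 + 2*(5 + N) = -3 + (10 + 2*N) = 7 + 2*N)
I(B) = 2*B*(-4 + B) (I(B) = (B + B)*(B - 4) = (2*B)*(-4 + B) = 2*B*(-4 + B))
(H(P)*I(u))*20 = ((7 + 2*(-5))*(2*(-6)*(-4 - 6)))*20 = ((7 - 10)*(2*(-6)*(-10)))*20 = -3*120*20 = -360*20 = -7200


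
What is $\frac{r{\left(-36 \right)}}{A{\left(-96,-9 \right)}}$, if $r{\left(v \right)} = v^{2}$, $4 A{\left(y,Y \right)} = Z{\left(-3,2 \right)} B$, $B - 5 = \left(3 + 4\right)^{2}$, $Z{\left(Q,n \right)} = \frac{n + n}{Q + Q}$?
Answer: $-144$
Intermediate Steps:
$Z{\left(Q,n \right)} = \frac{n}{Q}$ ($Z{\left(Q,n \right)} = \frac{2 n}{2 Q} = 2 n \frac{1}{2 Q} = \frac{n}{Q}$)
$B = 54$ ($B = 5 + \left(3 + 4\right)^{2} = 5 + 7^{2} = 5 + 49 = 54$)
$A{\left(y,Y \right)} = -9$ ($A{\left(y,Y \right)} = \frac{\frac{2}{-3} \cdot 54}{4} = \frac{2 \left(- \frac{1}{3}\right) 54}{4} = \frac{\left(- \frac{2}{3}\right) 54}{4} = \frac{1}{4} \left(-36\right) = -9$)
$\frac{r{\left(-36 \right)}}{A{\left(-96,-9 \right)}} = \frac{\left(-36\right)^{2}}{-9} = 1296 \left(- \frac{1}{9}\right) = -144$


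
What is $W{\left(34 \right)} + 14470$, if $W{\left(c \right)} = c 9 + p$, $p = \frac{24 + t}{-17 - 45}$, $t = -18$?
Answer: $\frac{458053}{31} \approx 14776.0$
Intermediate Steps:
$p = - \frac{3}{31}$ ($p = \frac{24 - 18}{-17 - 45} = \frac{6}{-62} = 6 \left(- \frac{1}{62}\right) = - \frac{3}{31} \approx -0.096774$)
$W{\left(c \right)} = - \frac{3}{31} + 9 c$ ($W{\left(c \right)} = c 9 - \frac{3}{31} = 9 c - \frac{3}{31} = - \frac{3}{31} + 9 c$)
$W{\left(34 \right)} + 14470 = \left(- \frac{3}{31} + 9 \cdot 34\right) + 14470 = \left(- \frac{3}{31} + 306\right) + 14470 = \frac{9483}{31} + 14470 = \frac{458053}{31}$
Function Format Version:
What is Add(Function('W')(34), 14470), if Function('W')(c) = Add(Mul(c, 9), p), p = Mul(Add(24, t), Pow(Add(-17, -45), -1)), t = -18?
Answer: Rational(458053, 31) ≈ 14776.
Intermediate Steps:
p = Rational(-3, 31) (p = Mul(Add(24, -18), Pow(Add(-17, -45), -1)) = Mul(6, Pow(-62, -1)) = Mul(6, Rational(-1, 62)) = Rational(-3, 31) ≈ -0.096774)
Function('W')(c) = Add(Rational(-3, 31), Mul(9, c)) (Function('W')(c) = Add(Mul(c, 9), Rational(-3, 31)) = Add(Mul(9, c), Rational(-3, 31)) = Add(Rational(-3, 31), Mul(9, c)))
Add(Function('W')(34), 14470) = Add(Add(Rational(-3, 31), Mul(9, 34)), 14470) = Add(Add(Rational(-3, 31), 306), 14470) = Add(Rational(9483, 31), 14470) = Rational(458053, 31)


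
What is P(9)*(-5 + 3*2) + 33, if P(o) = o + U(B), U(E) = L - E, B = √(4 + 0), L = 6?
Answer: 46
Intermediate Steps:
B = 2 (B = √4 = 2)
U(E) = 6 - E
P(o) = 4 + o (P(o) = o + (6 - 1*2) = o + (6 - 2) = o + 4 = 4 + o)
P(9)*(-5 + 3*2) + 33 = (4 + 9)*(-5 + 3*2) + 33 = 13*(-5 + 6) + 33 = 13*1 + 33 = 13 + 33 = 46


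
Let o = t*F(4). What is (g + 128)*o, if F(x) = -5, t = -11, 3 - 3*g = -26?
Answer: 22715/3 ≈ 7571.7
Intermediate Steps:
g = 29/3 (g = 1 - 1/3*(-26) = 1 + 26/3 = 29/3 ≈ 9.6667)
o = 55 (o = -11*(-5) = 55)
(g + 128)*o = (29/3 + 128)*55 = (413/3)*55 = 22715/3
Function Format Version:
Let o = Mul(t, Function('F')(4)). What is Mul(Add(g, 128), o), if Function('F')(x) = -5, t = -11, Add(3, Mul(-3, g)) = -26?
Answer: Rational(22715, 3) ≈ 7571.7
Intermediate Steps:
g = Rational(29, 3) (g = Add(1, Mul(Rational(-1, 3), -26)) = Add(1, Rational(26, 3)) = Rational(29, 3) ≈ 9.6667)
o = 55 (o = Mul(-11, -5) = 55)
Mul(Add(g, 128), o) = Mul(Add(Rational(29, 3), 128), 55) = Mul(Rational(413, 3), 55) = Rational(22715, 3)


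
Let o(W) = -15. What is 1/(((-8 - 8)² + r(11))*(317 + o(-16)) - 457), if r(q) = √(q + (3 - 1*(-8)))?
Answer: 76855/5904684537 - 302*√22/5904684537 ≈ 1.2776e-5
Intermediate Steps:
r(q) = √(11 + q) (r(q) = √(q + (3 + 8)) = √(q + 11) = √(11 + q))
1/(((-8 - 8)² + r(11))*(317 + o(-16)) - 457) = 1/(((-8 - 8)² + √(11 + 11))*(317 - 15) - 457) = 1/(((-16)² + √22)*302 - 457) = 1/((256 + √22)*302 - 457) = 1/((77312 + 302*√22) - 457) = 1/(76855 + 302*√22)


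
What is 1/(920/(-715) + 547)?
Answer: 143/78037 ≈ 0.0018325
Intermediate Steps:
1/(920/(-715) + 547) = 1/(920*(-1/715) + 547) = 1/(-184/143 + 547) = 1/(78037/143) = 143/78037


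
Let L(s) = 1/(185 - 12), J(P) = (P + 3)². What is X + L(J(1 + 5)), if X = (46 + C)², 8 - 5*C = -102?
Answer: 799953/173 ≈ 4624.0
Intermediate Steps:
C = 22 (C = 8/5 - ⅕*(-102) = 8/5 + 102/5 = 22)
X = 4624 (X = (46 + 22)² = 68² = 4624)
J(P) = (3 + P)²
L(s) = 1/173
X + L(J(1 + 5)) = 4624 + 1/173 = 799953/173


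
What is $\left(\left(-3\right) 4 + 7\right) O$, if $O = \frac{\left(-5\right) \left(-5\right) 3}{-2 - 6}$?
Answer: $\frac{375}{8} \approx 46.875$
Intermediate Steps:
$O = - \frac{75}{8}$ ($O = \frac{25 \cdot 3}{-8} = 75 \left(- \frac{1}{8}\right) = - \frac{75}{8} \approx -9.375$)
$\left(\left(-3\right) 4 + 7\right) O = \left(\left(-3\right) 4 + 7\right) \left(- \frac{75}{8}\right) = \left(-12 + 7\right) \left(- \frac{75}{8}\right) = \left(-5\right) \left(- \frac{75}{8}\right) = \frac{375}{8}$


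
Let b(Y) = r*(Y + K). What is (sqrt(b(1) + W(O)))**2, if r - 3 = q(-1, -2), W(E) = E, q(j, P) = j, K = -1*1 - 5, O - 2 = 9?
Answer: 1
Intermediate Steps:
O = 11 (O = 2 + 9 = 11)
K = -6 (K = -1 - 5 = -6)
r = 2 (r = 3 - 1 = 2)
b(Y) = -12 + 2*Y (b(Y) = 2*(Y - 6) = 2*(-6 + Y) = -12 + 2*Y)
(sqrt(b(1) + W(O)))**2 = (sqrt((-12 + 2*1) + 11))**2 = (sqrt((-12 + 2) + 11))**2 = (sqrt(-10 + 11))**2 = (sqrt(1))**2 = 1**2 = 1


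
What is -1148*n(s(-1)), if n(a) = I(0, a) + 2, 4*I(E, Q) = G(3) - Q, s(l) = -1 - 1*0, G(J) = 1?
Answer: -2870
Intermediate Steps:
s(l) = -1 (s(l) = -1 + 0 = -1)
I(E, Q) = 1/4 - Q/4 (I(E, Q) = (1 - Q)/4 = 1/4 - Q/4)
n(a) = 9/4 - a/4 (n(a) = (1/4 - a/4) + 2 = 9/4 - a/4)
-1148*n(s(-1)) = -1148*(9/4 - 1/4*(-1)) = -1148*(9/4 + 1/4) = -1148*5/2 = -2870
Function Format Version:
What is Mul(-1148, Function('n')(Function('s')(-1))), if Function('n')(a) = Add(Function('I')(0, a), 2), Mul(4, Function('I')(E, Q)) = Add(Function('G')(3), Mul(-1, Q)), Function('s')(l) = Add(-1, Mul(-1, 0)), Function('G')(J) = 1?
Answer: -2870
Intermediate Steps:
Function('s')(l) = -1 (Function('s')(l) = Add(-1, 0) = -1)
Function('I')(E, Q) = Add(Rational(1, 4), Mul(Rational(-1, 4), Q)) (Function('I')(E, Q) = Mul(Rational(1, 4), Add(1, Mul(-1, Q))) = Add(Rational(1, 4), Mul(Rational(-1, 4), Q)))
Function('n')(a) = Add(Rational(9, 4), Mul(Rational(-1, 4), a)) (Function('n')(a) = Add(Add(Rational(1, 4), Mul(Rational(-1, 4), a)), 2) = Add(Rational(9, 4), Mul(Rational(-1, 4), a)))
Mul(-1148, Function('n')(Function('s')(-1))) = Mul(-1148, Add(Rational(9, 4), Mul(Rational(-1, 4), -1))) = Mul(-1148, Add(Rational(9, 4), Rational(1, 4))) = Mul(-1148, Rational(5, 2)) = -2870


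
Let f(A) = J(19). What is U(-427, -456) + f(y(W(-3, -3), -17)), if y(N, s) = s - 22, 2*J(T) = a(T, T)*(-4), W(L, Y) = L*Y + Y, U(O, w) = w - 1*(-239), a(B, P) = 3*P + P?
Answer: -369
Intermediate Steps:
a(B, P) = 4*P
U(O, w) = 239 + w (U(O, w) = w + 239 = 239 + w)
W(L, Y) = Y + L*Y
J(T) = -8*T (J(T) = ((4*T)*(-4))/2 = (-16*T)/2 = -8*T)
y(N, s) = -22 + s
f(A) = -152 (f(A) = -8*19 = -152)
U(-427, -456) + f(y(W(-3, -3), -17)) = (239 - 456) - 152 = -217 - 152 = -369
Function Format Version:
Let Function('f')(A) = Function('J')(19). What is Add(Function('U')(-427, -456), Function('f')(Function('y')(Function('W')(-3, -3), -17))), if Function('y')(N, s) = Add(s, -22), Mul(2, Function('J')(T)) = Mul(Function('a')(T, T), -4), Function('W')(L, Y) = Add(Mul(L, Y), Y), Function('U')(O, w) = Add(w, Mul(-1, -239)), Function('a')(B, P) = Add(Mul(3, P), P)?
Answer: -369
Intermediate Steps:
Function('a')(B, P) = Mul(4, P)
Function('U')(O, w) = Add(239, w) (Function('U')(O, w) = Add(w, 239) = Add(239, w))
Function('W')(L, Y) = Add(Y, Mul(L, Y))
Function('J')(T) = Mul(-8, T) (Function('J')(T) = Mul(Rational(1, 2), Mul(Mul(4, T), -4)) = Mul(Rational(1, 2), Mul(-16, T)) = Mul(-8, T))
Function('y')(N, s) = Add(-22, s)
Function('f')(A) = -152 (Function('f')(A) = Mul(-8, 19) = -152)
Add(Function('U')(-427, -456), Function('f')(Function('y')(Function('W')(-3, -3), -17))) = Add(Add(239, -456), -152) = Add(-217, -152) = -369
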